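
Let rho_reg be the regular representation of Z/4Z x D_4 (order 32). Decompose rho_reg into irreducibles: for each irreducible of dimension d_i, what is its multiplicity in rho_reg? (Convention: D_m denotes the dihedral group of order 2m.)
Each irreducible V_i of dimension d_i appears with multiplicity d_i, i.e. rho_reg = (direct sum over all irreducibles V_i) d_i V_i. The irreducible dimensions for Z/4Z x D_4 are 1, 1, 1, 1, 1, 1, 1, 1, 1, 1, 1, 1, 1, 1, 1, 1, 2, 2, 2, 2: 16 irreducibles of dimension 1, each with multiplicity 1; 4 irreducibles of dimension 2, each with multiplicity 2. Total dimension 16*1*1 + 4*2*2 = 32 = |G|.

Reasoning: General theorem: in the regular representation of a finite group G, each irreducible appears with multiplicity equal to its dimension. Check: dim(rho_reg) = sum d_i^2 = 1 + 1 + 1 + 1 + 1 + 1 + 1 + 1 + 1 + 1 + 1 + 1 + 1 + 1 + 1 + 1 + 4 + 4 + 4 + 4 = 32 = |G|.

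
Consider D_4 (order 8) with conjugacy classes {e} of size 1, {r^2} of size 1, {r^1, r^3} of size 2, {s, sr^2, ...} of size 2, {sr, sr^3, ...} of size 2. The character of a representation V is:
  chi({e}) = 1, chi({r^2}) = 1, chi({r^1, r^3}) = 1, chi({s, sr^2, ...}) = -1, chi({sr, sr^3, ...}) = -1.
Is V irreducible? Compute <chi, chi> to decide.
Irreducible: <chi, chi> = 1.

Proof sketch: <chi, chi> = (1/|G|) sum_C |C| * |chi(C)|^2 = (1/8)[1*|1|^2 + 1*|1|^2 + 2*|1|^2 + 2*|-1|^2 + 2*|-1|^2]
  = (1/8)[(1) + (1) + (2) + (2) + (2)] = 8/8 = 1.
A character is irreducible iff <chi, chi> = 1, so this representation is irreducible.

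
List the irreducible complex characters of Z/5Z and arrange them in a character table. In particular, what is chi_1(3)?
Character table of Z/5Z (irreps indexed chi_0,...,chi_4 with chi_k(m) = zeta_5^(k*m), zeta_5 = exp(2*pi*i/5)):
  irrep \ class  {0} (size 1)  {1} (size 1)    {2} (size 1)    {3} (size 1)    {4} (size 1)  
  chi_0          1             1               1               1               1             
  chi_1          1             exp(2*I*pi/5)   exp(4*I*pi/5)   exp(-4*I*pi/5)  exp(-2*I*pi/5)
  chi_2          1             exp(4*I*pi/5)   exp(-2*I*pi/5)  exp(2*I*pi/5)   exp(-4*I*pi/5)
  chi_3          1             exp(-4*I*pi/5)  exp(2*I*pi/5)   exp(-2*I*pi/5)  exp(4*I*pi/5) 
  chi_4          1             exp(-2*I*pi/5)  exp(-4*I*pi/5)  exp(4*I*pi/5)   exp(2*I*pi/5) 

Spot check: chi_1(3) = zeta_5^(1*3) = zeta_5^3 = exp(-4*I*pi/5).

Working: Z/5Z is abelian, so all 5 irreducible complex representations are 1-dimensional. They are given by chi_k(m) = zeta_5^(k*m) for k = 0,...,4. Row orthogonality: sum_m chi_k(m) conj(chi_l(m)) = 5 * [k = l].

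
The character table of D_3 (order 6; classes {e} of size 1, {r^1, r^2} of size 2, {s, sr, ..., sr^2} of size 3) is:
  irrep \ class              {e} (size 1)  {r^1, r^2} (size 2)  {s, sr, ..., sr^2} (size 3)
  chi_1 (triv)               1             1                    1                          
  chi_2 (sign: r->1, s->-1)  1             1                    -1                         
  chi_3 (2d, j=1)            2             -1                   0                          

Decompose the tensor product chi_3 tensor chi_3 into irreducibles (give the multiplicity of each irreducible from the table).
chi_3 tensor chi_3 = chi_1 + chi_2 + chi_3 (all other irreducibles have multiplicity 0).

Reasoning: The character of a tensor product is the pointwise product (chi_3 * chi_3)(C) = chi_3(C) * chi_3(C):
  {e}: (2)*(2), {r^1, r^2}: (-1)*(-1), {s, sr, ..., sr^2}: (0)*(0)
so (chi_3 * chi_3) takes values
  {e} -> 4, {r^1, r^2} -> 1, {s, sr, ..., sr^2} -> 0.
Now take the inner product of this character with each irreducible chi from the table, <chi_3*chi_3, chi> = (1/6) sum_C |C| (chi_3*chi_3)(C) conj(chi(C)):
  <chi_3*chi_3, chi_1> = (1/6)[1*(4)*conj(1) + 2*(1)*conj(1) + 3*(0)*conj(1)]
      = (1/6)[(4) + (2) + (0)] = 6/6 = 1
  <chi_3*chi_3, chi_2> = (1/6)[1*(4)*conj(1) + 2*(1)*conj(1) + 3*(0)*conj(-1)]
      = (1/6)[(4) + (2) + (0)] = 6/6 = 1
  <chi_3*chi_3, chi_3> = (1/6)[1*(4)*conj(2) + 2*(1)*conj(-1) + 3*(0)*conj(0)]
      = (1/6)[(8) + (-2) + (0)] = 6/6 = 1
Hence the multiplicities are chi_1: 1, chi_2: 1, chi_3: 1. Dimension check: dim(chi_3)*dim(chi_3) = 2*2 = 4 and sum (mult * dim) = 1*1 + 1*1 + 1*2 = 4.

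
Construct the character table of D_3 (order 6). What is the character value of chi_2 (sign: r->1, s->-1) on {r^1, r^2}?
Conjugacy classes: {e} of size 1, {r^1, r^2} of size 2, {s, sr, ..., sr^2} of size 3.
Character table:
  irrep \ class              {e} (size 1)  {r^1, r^2} (size 2)  {s, sr, ..., sr^2} (size 3)
  chi_1 (triv)               1             1                    1                          
  chi_2 (sign: r->1, s->-1)  1             1                    -1                         
  chi_3 (2d, j=1)            2             -1                   0                          

Spot check: chi_2 (sign: r->1, s->-1) on {r^1, r^2} = 1.

D_3 has order 2*3 = 6 with 3 conjugacy classes, hence 3 irreducibles. Sum of squared dims 1 + 1 + 4 = 6 = |G|. Linear characters come from the abelianisation; the 2-dimensional irreps have character r^k -> 2*cos(2*pi*j*k/3), reflections -> 0.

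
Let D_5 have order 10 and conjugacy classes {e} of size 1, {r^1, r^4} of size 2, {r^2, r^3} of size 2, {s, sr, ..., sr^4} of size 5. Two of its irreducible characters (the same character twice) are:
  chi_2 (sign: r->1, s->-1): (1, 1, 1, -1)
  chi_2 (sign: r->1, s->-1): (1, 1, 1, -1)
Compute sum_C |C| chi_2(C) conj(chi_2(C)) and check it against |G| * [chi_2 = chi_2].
Sum = 10 = |G| = 10; so <chi_2, chi_2> = 1 (norm-1 confirms irreducibility).

Explanation: Compute term by term over conjugacy classes (|C| * chi_2(C) * conj(chi_2(C))):
  1*(1)*conj(1) + 2*(1)*conj(1) + 2*(1)*conj(1) + 5*(-1)*conj(-1)
  = (1) + (2) + (2) + (5)
  = 10.
Dividing by |G| = 10 gives 10/10 = 1, matching the row-orthogonality relation <chi_2, chi_2> = [chi_2 = chi_2].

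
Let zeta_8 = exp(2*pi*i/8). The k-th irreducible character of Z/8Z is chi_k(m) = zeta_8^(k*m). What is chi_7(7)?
chi_7(7) = zeta_8^49 = exp(I*pi/4)

chi_7(7) = zeta_8^(7*7) = zeta_8^49. Since zeta_8^8 = 1, this equals zeta_8^1 = exp(2*pi*i*1/8) = exp(I*pi/4).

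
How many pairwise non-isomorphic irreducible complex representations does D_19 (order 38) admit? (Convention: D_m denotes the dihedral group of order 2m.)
11

Working: The number of irreducible complex representations of a finite group equals its number of conjugacy classes. D_19 has 11 conjugacy classes ((n+3)/2 for n odd), so D_19 (order 38) has exactly 11 irreducible complex representations.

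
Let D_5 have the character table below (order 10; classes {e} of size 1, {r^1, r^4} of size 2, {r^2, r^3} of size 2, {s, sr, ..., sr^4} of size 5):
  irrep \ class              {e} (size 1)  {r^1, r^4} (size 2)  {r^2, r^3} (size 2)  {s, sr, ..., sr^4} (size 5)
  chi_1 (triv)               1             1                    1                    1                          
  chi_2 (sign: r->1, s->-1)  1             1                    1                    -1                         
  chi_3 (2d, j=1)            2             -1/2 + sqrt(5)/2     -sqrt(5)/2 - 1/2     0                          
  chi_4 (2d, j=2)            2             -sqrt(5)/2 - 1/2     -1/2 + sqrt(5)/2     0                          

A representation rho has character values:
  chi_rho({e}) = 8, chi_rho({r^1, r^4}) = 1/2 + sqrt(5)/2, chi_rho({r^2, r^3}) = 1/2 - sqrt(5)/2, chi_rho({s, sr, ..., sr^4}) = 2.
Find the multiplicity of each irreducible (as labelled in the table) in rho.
Multiplicities: chi_1: 2, chi_2: 0, chi_3: 2, chi_4: 1.

Justification: Use <chi_rho, chi> = (1/|G|) sum_C |C| * chi_rho(C) * conj(chi(C)) with |G| = 10 for each irreducible chi in the table:
  <chi_rho, chi_1> = (1/10)[1*(8)*conj(1) + 2*(1/2 + sqrt(5)/2)*conj(1) + 2*(1/2 - sqrt(5)/2)*conj(1) + 5*(2)*conj(1)]
      = (1/10)[(8) + (1 + sqrt(5)) + (1 - sqrt(5)) + (10)] = 20/10 = 2
  <chi_rho, chi_2> = (1/10)[1*(8)*conj(1) + 2*(1/2 + sqrt(5)/2)*conj(1) + 2*(1/2 - sqrt(5)/2)*conj(1) + 5*(2)*conj(-1)]
      = (1/10)[(8) + (1 + sqrt(5)) + (1 - sqrt(5)) + (-10)] = 0/10 = 0
  <chi_rho, chi_3> = (1/10)[1*(8)*conj(2) + 2*(1/2 + sqrt(5)/2)*conj(-1/2 + sqrt(5)/2) + 2*(1/2 - sqrt(5)/2)*conj(-sqrt(5)/2 - 1/2) + 5*(2)*conj(0)]
      = (1/10)[(16) + (2) + (2) + (0)] = 20/10 = 2
  <chi_rho, chi_4> = (1/10)[1*(8)*conj(2) + 2*(1/2 + sqrt(5)/2)*conj(-sqrt(5)/2 - 1/2) + 2*(1/2 - sqrt(5)/2)*conj(-1/2 + sqrt(5)/2) + 5*(2)*conj(0)]
      = (1/10)[(16) + (-3 - sqrt(5)) + (-3 + sqrt(5)) + (0)] = 10/10 = 1
Dimension check: dim(rho) = sum (mult * dim) = 2*1 + 0*1 + 2*2 + 1*2 = 8 = chi_rho(e) = 8.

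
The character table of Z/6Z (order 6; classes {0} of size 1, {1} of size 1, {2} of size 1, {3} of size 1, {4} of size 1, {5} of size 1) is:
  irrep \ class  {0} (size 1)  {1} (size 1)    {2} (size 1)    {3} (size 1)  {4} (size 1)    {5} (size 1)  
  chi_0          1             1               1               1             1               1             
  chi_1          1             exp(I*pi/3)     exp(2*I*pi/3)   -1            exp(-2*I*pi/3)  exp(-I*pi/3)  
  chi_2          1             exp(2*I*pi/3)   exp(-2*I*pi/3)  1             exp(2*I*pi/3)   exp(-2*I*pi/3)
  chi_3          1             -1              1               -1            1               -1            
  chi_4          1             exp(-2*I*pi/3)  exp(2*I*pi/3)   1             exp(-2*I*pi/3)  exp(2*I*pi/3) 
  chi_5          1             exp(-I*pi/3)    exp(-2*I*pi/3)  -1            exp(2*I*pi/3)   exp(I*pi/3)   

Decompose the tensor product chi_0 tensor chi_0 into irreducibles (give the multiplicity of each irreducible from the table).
chi_0 tensor chi_0 = chi_0 (all other irreducibles have multiplicity 0).

Working: The character of a tensor product is the pointwise product (chi_0 * chi_0)(C) = chi_0(C) * chi_0(C):
  {0}: (1)*(1), {1}: (1)*(1), {2}: (1)*(1), {3}: (1)*(1), {4}: (1)*(1), {5}: (1)*(1)
so (chi_0 * chi_0) takes values
  {0} -> 1, {1} -> 1, {2} -> 1, {3} -> 1, {4} -> 1, {5} -> 1.
Now take the inner product of this character with each irreducible chi from the table, <chi_0*chi_0, chi> = (1/6) sum_C |C| (chi_0*chi_0)(C) conj(chi(C)):
  <chi_0*chi_0, chi_0> = (1/6)[1*(1)*conj(1) + 1*(1)*conj(1) + 1*(1)*conj(1) + 1*(1)*conj(1) + 1*(1)*conj(1) + 1*(1)*conj(1)]
      = (1/6)[(1) + (1) + (1) + (1) + (1) + (1)] = 6/6 = 1
  <chi_0*chi_0, chi_1> = (1/6)[1*(1)*conj(1) + 1*(1)*conj(exp(I*pi/3)) + 1*(1)*conj(exp(2*I*pi/3)) + 1*(1)*conj(-1) + 1*(1)*conj(exp(-2*I*pi/3)) + 1*(1)*conj(exp(-I*pi/3))]
      = (1/6)[(1) + (exp(-I*pi/3)) + (exp(-2*I*pi/3)) + (-1) + (exp(2*I*pi/3)) + (exp(I*pi/3))] = 0/6 = 0
  <chi_0*chi_0, chi_2> = (1/6)[1*(1)*conj(1) + 1*(1)*conj(exp(2*I*pi/3)) + 1*(1)*conj(exp(-2*I*pi/3)) + 1*(1)*conj(1) + 1*(1)*conj(exp(2*I*pi/3)) + 1*(1)*conj(exp(-2*I*pi/3))]
      = (1/6)[(1) + (exp(-2*I*pi/3)) + (exp(2*I*pi/3)) + (1) + (exp(-2*I*pi/3)) + (exp(2*I*pi/3))] = 0/6 = 0
  <chi_0*chi_0, chi_3> = (1/6)[1*(1)*conj(1) + 1*(1)*conj(-1) + 1*(1)*conj(1) + 1*(1)*conj(-1) + 1*(1)*conj(1) + 1*(1)*conj(-1)]
      = (1/6)[(1) + (-1) + (1) + (-1) + (1) + (-1)] = 0/6 = 0
  <chi_0*chi_0, chi_4> = (1/6)[1*(1)*conj(1) + 1*(1)*conj(exp(-2*I*pi/3)) + 1*(1)*conj(exp(2*I*pi/3)) + 1*(1)*conj(1) + 1*(1)*conj(exp(-2*I*pi/3)) + 1*(1)*conj(exp(2*I*pi/3))]
      = (1/6)[(1) + (exp(2*I*pi/3)) + (exp(-2*I*pi/3)) + (1) + (exp(2*I*pi/3)) + (exp(-2*I*pi/3))] = 0/6 = 0
  <chi_0*chi_0, chi_5> = (1/6)[1*(1)*conj(1) + 1*(1)*conj(exp(-I*pi/3)) + 1*(1)*conj(exp(-2*I*pi/3)) + 1*(1)*conj(-1) + 1*(1)*conj(exp(2*I*pi/3)) + 1*(1)*conj(exp(I*pi/3))]
      = (1/6)[(1) + (exp(I*pi/3)) + (exp(2*I*pi/3)) + (-1) + (exp(-2*I*pi/3)) + (exp(-I*pi/3))] = 0/6 = 0
(Exp terms are combined using exp(i*s)*conj(exp(i*t)) = exp(i*(s-t)), and sums of them are collapsed using the identity that for every m > 1 the m distinct m-th roots of unity sum to 0, e.g. 1 + exp(2*I*pi/3) + exp(-2*I*pi/3) = 0.)
Hence the multiplicities are chi_0: 1. Dimension check: dim(chi_0)*dim(chi_0) = 1*1 = 1 and sum (mult * dim) = 1*1 = 1.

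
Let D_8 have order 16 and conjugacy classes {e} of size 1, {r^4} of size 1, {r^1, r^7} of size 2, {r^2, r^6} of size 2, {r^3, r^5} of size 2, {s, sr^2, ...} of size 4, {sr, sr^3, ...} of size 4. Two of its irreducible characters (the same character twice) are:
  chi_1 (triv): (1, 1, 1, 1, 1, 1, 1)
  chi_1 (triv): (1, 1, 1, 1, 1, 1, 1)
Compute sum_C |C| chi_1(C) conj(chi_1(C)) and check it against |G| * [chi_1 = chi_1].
Sum = 16 = |G| = 16; so <chi_1, chi_1> = 1 (norm-1 confirms irreducibility).

Working: Compute term by term over conjugacy classes (|C| * chi_1(C) * conj(chi_1(C))):
  1*(1)*conj(1) + 1*(1)*conj(1) + 2*(1)*conj(1) + 2*(1)*conj(1) + 2*(1)*conj(1) + 4*(1)*conj(1) + 4*(1)*conj(1)
  = (1) + (1) + (2) + (2) + (2) + (4) + (4)
  = 16.
Dividing by |G| = 16 gives 16/16 = 1, matching the row-orthogonality relation <chi_1, chi_1> = [chi_1 = chi_1].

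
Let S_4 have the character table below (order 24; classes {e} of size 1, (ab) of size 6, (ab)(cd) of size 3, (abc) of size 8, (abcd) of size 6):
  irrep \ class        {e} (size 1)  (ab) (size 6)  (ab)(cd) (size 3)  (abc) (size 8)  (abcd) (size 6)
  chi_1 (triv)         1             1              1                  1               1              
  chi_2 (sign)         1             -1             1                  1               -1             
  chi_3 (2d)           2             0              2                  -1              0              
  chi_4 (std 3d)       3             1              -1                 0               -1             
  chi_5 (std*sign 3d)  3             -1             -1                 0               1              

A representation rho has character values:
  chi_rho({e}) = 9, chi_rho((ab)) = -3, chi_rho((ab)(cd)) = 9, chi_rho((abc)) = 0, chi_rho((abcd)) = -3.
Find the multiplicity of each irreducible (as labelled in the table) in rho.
Multiplicities: chi_1: 0, chi_2: 3, chi_3: 3, chi_4: 0, chi_5: 0.

Why: Use <chi_rho, chi> = (1/|G|) sum_C |C| * chi_rho(C) * conj(chi(C)) with |G| = 24 for each irreducible chi in the table:
  <chi_rho, chi_1> = (1/24)[1*(9)*conj(1) + 6*(-3)*conj(1) + 3*(9)*conj(1) + 8*(0)*conj(1) + 6*(-3)*conj(1)]
      = (1/24)[(9) + (-18) + (27) + (0) + (-18)] = 0/24 = 0
  <chi_rho, chi_2> = (1/24)[1*(9)*conj(1) + 6*(-3)*conj(-1) + 3*(9)*conj(1) + 8*(0)*conj(1) + 6*(-3)*conj(-1)]
      = (1/24)[(9) + (18) + (27) + (0) + (18)] = 72/24 = 3
  <chi_rho, chi_3> = (1/24)[1*(9)*conj(2) + 6*(-3)*conj(0) + 3*(9)*conj(2) + 8*(0)*conj(-1) + 6*(-3)*conj(0)]
      = (1/24)[(18) + (0) + (54) + (0) + (0)] = 72/24 = 3
  <chi_rho, chi_4> = (1/24)[1*(9)*conj(3) + 6*(-3)*conj(1) + 3*(9)*conj(-1) + 8*(0)*conj(0) + 6*(-3)*conj(-1)]
      = (1/24)[(27) + (-18) + (-27) + (0) + (18)] = 0/24 = 0
  <chi_rho, chi_5> = (1/24)[1*(9)*conj(3) + 6*(-3)*conj(-1) + 3*(9)*conj(-1) + 8*(0)*conj(0) + 6*(-3)*conj(1)]
      = (1/24)[(27) + (18) + (-27) + (0) + (-18)] = 0/24 = 0
Dimension check: dim(rho) = sum (mult * dim) = 0*1 + 3*1 + 3*2 + 0*3 + 0*3 = 9 = chi_rho(e) = 9.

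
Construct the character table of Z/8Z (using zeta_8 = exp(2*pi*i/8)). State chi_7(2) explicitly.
Character table of Z/8Z (irreps indexed chi_0,...,chi_7 with chi_k(m) = zeta_8^(k*m), zeta_8 = exp(2*pi*i/8)):
  irrep \ class  {0} (size 1)  {1} (size 1)    {2} (size 1)  {3} (size 1)    {4} (size 1)  {5} (size 1)    {6} (size 1)  {7} (size 1)  
  chi_0          1             1               1             1               1             1               1             1             
  chi_1          1             exp(I*pi/4)     I             exp(3*I*pi/4)   -1            exp(-3*I*pi/4)  -I            exp(-I*pi/4)  
  chi_2          1             I               -1            -I              1             I               -1            -I            
  chi_3          1             exp(3*I*pi/4)   -I            exp(I*pi/4)     -1            exp(-I*pi/4)    I             exp(-3*I*pi/4)
  chi_4          1             -1              1             -1              1             -1              1             -1            
  chi_5          1             exp(-3*I*pi/4)  I             exp(-I*pi/4)    -1            exp(I*pi/4)     -I            exp(3*I*pi/4) 
  chi_6          1             -I              -1            I               1             -I              -1            I             
  chi_7          1             exp(-I*pi/4)    -I            exp(-3*I*pi/4)  -1            exp(3*I*pi/4)   I             exp(I*pi/4)   

Spot check: chi_7(2) = zeta_8^(7*2) = zeta_8^14 = -I.

Details: Z/8Z is abelian, so all 8 irreducible complex representations are 1-dimensional. They are given by chi_k(m) = zeta_8^(k*m) for k = 0,...,7. Row orthogonality: sum_m chi_k(m) conj(chi_l(m)) = 8 * [k = l].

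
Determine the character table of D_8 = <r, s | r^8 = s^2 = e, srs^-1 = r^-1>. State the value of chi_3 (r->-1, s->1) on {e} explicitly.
Conjugacy classes: {e} of size 1, {r^4} of size 1, {r^1, r^7} of size 2, {r^2, r^6} of size 2, {r^3, r^5} of size 2, {s, sr^2, ...} of size 4, {sr, sr^3, ...} of size 4.
Character table:
  irrep \ class              {e} (size 1)  {r^4} (size 1)  {r^1, r^7} (size 2)  {r^2, r^6} (size 2)  {r^3, r^5} (size 2)  {s, sr^2, ...} (size 4)  {sr, sr^3, ...} (size 4)
  chi_1 (triv)               1             1               1                    1                    1                    1                        1                       
  chi_2 (sign: r->1, s->-1)  1             1               1                    1                    1                    -1                       -1                      
  chi_3 (r->-1, s->1)        1             1               -1                   1                    -1                   1                        -1                      
  chi_4 (r->-1, s->-1)       1             1               -1                   1                    -1                   -1                       1                       
  chi_5 (2d, j=1)            2             -2              sqrt(2)              0                    -sqrt(2)             0                        0                       
  chi_6 (2d, j=2)            2             2               0                    -2                   0                    0                        0                       
  chi_7 (2d, j=3)            2             -2              -sqrt(2)             0                    sqrt(2)              0                        0                       

Spot check: chi_3 (r->-1, s->1) on {e} = 1.

Explanation: D_8 has order 2*8 = 16 with 7 conjugacy classes, hence 7 irreducibles. Sum of squared dims 1 + 1 + 1 + 1 + 4 + 4 + 4 = 16 = |G|. Linear characters come from the abelianisation; the 2-dimensional irreps have character r^k -> 2*cos(2*pi*j*k/8), reflections -> 0.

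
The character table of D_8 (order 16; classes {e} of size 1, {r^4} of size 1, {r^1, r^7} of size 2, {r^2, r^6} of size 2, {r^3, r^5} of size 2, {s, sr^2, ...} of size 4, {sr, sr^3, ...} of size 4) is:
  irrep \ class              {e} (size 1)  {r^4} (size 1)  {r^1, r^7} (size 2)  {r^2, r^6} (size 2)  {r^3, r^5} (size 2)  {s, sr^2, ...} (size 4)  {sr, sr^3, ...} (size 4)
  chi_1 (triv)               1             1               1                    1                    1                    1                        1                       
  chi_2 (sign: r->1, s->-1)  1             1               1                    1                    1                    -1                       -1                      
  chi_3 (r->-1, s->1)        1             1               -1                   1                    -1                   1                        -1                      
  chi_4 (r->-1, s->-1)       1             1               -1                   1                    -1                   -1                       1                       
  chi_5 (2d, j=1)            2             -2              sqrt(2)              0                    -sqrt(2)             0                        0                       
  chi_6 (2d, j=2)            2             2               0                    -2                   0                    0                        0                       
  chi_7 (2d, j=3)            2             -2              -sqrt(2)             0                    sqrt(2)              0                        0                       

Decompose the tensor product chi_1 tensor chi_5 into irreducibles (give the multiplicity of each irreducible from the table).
chi_1 tensor chi_5 = chi_5 (all other irreducibles have multiplicity 0).

Explanation: The character of a tensor product is the pointwise product (chi_1 * chi_5)(C) = chi_1(C) * chi_5(C):
  {e}: (1)*(2), {r^4}: (1)*(-2), {r^1, r^7}: (1)*(sqrt(2)), {r^2, r^6}: (1)*(0), {r^3, r^5}: (1)*(-sqrt(2)), {s, sr^2, ...}: (1)*(0), {sr, sr^3, ...}: (1)*(0)
so (chi_1 * chi_5) takes values
  {e} -> 2, {r^4} -> -2, {r^1, r^7} -> sqrt(2), {r^2, r^6} -> 0, {r^3, r^5} -> -sqrt(2), {s, sr^2, ...} -> 0, {sr, sr^3, ...} -> 0.
Now take the inner product of this character with each irreducible chi from the table, <chi_1*chi_5, chi> = (1/16) sum_C |C| (chi_1*chi_5)(C) conj(chi(C)):
  <chi_1*chi_5, chi_1> = (1/16)[1*(2)*conj(1) + 1*(-2)*conj(1) + 2*(sqrt(2))*conj(1) + 2*(0)*conj(1) + 2*(-sqrt(2))*conj(1) + 4*(0)*conj(1) + 4*(0)*conj(1)]
      = (1/16)[(2) + (-2) + (2*sqrt(2)) + (0) + (-2*sqrt(2)) + (0) + (0)] = 0/16 = 0
  <chi_1*chi_5, chi_2> = (1/16)[1*(2)*conj(1) + 1*(-2)*conj(1) + 2*(sqrt(2))*conj(1) + 2*(0)*conj(1) + 2*(-sqrt(2))*conj(1) + 4*(0)*conj(-1) + 4*(0)*conj(-1)]
      = (1/16)[(2) + (-2) + (2*sqrt(2)) + (0) + (-2*sqrt(2)) + (0) + (0)] = 0/16 = 0
  <chi_1*chi_5, chi_3> = (1/16)[1*(2)*conj(1) + 1*(-2)*conj(1) + 2*(sqrt(2))*conj(-1) + 2*(0)*conj(1) + 2*(-sqrt(2))*conj(-1) + 4*(0)*conj(1) + 4*(0)*conj(-1)]
      = (1/16)[(2) + (-2) + (-2*sqrt(2)) + (0) + (2*sqrt(2)) + (0) + (0)] = 0/16 = 0
  <chi_1*chi_5, chi_4> = (1/16)[1*(2)*conj(1) + 1*(-2)*conj(1) + 2*(sqrt(2))*conj(-1) + 2*(0)*conj(1) + 2*(-sqrt(2))*conj(-1) + 4*(0)*conj(-1) + 4*(0)*conj(1)]
      = (1/16)[(2) + (-2) + (-2*sqrt(2)) + (0) + (2*sqrt(2)) + (0) + (0)] = 0/16 = 0
  <chi_1*chi_5, chi_5> = (1/16)[1*(2)*conj(2) + 1*(-2)*conj(-2) + 2*(sqrt(2))*conj(sqrt(2)) + 2*(0)*conj(0) + 2*(-sqrt(2))*conj(-sqrt(2)) + 4*(0)*conj(0) + 4*(0)*conj(0)]
      = (1/16)[(4) + (4) + (4) + (0) + (4) + (0) + (0)] = 16/16 = 1
  <chi_1*chi_5, chi_6> = (1/16)[1*(2)*conj(2) + 1*(-2)*conj(2) + 2*(sqrt(2))*conj(0) + 2*(0)*conj(-2) + 2*(-sqrt(2))*conj(0) + 4*(0)*conj(0) + 4*(0)*conj(0)]
      = (1/16)[(4) + (-4) + (0) + (0) + (0) + (0) + (0)] = 0/16 = 0
  <chi_1*chi_5, chi_7> = (1/16)[1*(2)*conj(2) + 1*(-2)*conj(-2) + 2*(sqrt(2))*conj(-sqrt(2)) + 2*(0)*conj(0) + 2*(-sqrt(2))*conj(sqrt(2)) + 4*(0)*conj(0) + 4*(0)*conj(0)]
      = (1/16)[(4) + (4) + (-4) + (0) + (-4) + (0) + (0)] = 0/16 = 0
Hence the multiplicities are chi_5: 1. Dimension check: dim(chi_1)*dim(chi_5) = 1*2 = 2 and sum (mult * dim) = 1*2 = 2.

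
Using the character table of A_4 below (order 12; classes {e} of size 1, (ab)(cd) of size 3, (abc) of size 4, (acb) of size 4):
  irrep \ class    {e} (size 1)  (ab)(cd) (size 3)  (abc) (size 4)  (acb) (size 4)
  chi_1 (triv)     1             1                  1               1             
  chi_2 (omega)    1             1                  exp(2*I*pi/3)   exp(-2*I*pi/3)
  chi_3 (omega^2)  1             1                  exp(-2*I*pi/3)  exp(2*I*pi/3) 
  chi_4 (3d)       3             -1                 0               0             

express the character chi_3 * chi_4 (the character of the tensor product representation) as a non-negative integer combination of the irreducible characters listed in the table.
chi_3 tensor chi_4 = chi_4 (all other irreducibles have multiplicity 0).

Justification: The character of a tensor product is the pointwise product (chi_3 * chi_4)(C) = chi_3(C) * chi_4(C):
  {e}: (1)*(3), (ab)(cd): (1)*(-1), (abc): (exp(-2*I*pi/3))*(0), (acb): (exp(2*I*pi/3))*(0)
so (chi_3 * chi_4) takes values
  {e} -> 3, (ab)(cd) -> -1, (abc) -> 0, (acb) -> 0.
Now take the inner product of this character with each irreducible chi from the table, <chi_3*chi_4, chi> = (1/12) sum_C |C| (chi_3*chi_4)(C) conj(chi(C)):
  <chi_3*chi_4, chi_1> = (1/12)[1*(3)*conj(1) + 3*(-1)*conj(1) + 4*(0)*conj(1) + 4*(0)*conj(1)]
      = (1/12)[(3) + (-3) + (0) + (0)] = 0/12 = 0
  <chi_3*chi_4, chi_2> = (1/12)[1*(3)*conj(1) + 3*(-1)*conj(1) + 4*(0)*conj(exp(2*I*pi/3)) + 4*(0)*conj(exp(-2*I*pi/3))]
      = (1/12)[(3) + (-3) + (0) + (0)] = 0/12 = 0
  <chi_3*chi_4, chi_3> = (1/12)[1*(3)*conj(1) + 3*(-1)*conj(1) + 4*(0)*conj(exp(-2*I*pi/3)) + 4*(0)*conj(exp(2*I*pi/3))]
      = (1/12)[(3) + (-3) + (0) + (0)] = 0/12 = 0
  <chi_3*chi_4, chi_4> = (1/12)[1*(3)*conj(3) + 3*(-1)*conj(-1) + 4*(0)*conj(0) + 4*(0)*conj(0)]
      = (1/12)[(9) + (3) + (0) + (0)] = 12/12 = 1
(Exp terms are combined using exp(i*s)*conj(exp(i*t)) = exp(i*(s-t)), and sums of them are collapsed using the identity that for every m > 1 the m distinct m-th roots of unity sum to 0, e.g. 1 + exp(2*I*pi/3) + exp(-2*I*pi/3) = 0.)
Hence the multiplicities are chi_4: 1. Dimension check: dim(chi_3)*dim(chi_4) = 1*3 = 3 and sum (mult * dim) = 1*3 = 3.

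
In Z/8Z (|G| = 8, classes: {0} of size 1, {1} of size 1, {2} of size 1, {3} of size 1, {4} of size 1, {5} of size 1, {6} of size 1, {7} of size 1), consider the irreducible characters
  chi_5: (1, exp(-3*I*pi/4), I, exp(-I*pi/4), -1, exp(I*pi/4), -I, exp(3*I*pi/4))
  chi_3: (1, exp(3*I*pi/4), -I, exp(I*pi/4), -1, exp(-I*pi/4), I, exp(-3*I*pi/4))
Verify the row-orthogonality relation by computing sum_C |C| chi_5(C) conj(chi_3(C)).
Sum = 0; so <chi_5, chi_3> = 0 (distinct irreducibles are orthogonal).

Compute term by term over conjugacy classes (|C| * chi_5(C) * conj(chi_3(C))):
  1*(1)*conj(1) + 1*(exp(-3*I*pi/4))*conj(exp(3*I*pi/4)) + 1*(I)*conj(-I) + 1*(exp(-I*pi/4))*conj(exp(I*pi/4)) + 1*(-1)*conj(-1) + 1*(exp(I*pi/4))*conj(exp(-I*pi/4)) + 1*(-I)*conj(I) + 1*(exp(3*I*pi/4))*conj(exp(-3*I*pi/4))
  = (1) + (I) + (-1) + (-I) + (1) + (I) + (-1) + (-I)
  = 0.
(Exp terms are combined using exp(i*s)*conj(exp(i*t)) = exp(i*(s-t)), and sums of them are collapsed using the identity that for every m > 1 the m distinct m-th roots of unity sum to 0, e.g. 1 + exp(2*I*pi/3) + exp(-2*I*pi/3) = 0.)
Dividing by |G| = 8 gives 0/8 = 0, matching the row-orthogonality relation <chi_5, chi_3> = [chi_5 = chi_3].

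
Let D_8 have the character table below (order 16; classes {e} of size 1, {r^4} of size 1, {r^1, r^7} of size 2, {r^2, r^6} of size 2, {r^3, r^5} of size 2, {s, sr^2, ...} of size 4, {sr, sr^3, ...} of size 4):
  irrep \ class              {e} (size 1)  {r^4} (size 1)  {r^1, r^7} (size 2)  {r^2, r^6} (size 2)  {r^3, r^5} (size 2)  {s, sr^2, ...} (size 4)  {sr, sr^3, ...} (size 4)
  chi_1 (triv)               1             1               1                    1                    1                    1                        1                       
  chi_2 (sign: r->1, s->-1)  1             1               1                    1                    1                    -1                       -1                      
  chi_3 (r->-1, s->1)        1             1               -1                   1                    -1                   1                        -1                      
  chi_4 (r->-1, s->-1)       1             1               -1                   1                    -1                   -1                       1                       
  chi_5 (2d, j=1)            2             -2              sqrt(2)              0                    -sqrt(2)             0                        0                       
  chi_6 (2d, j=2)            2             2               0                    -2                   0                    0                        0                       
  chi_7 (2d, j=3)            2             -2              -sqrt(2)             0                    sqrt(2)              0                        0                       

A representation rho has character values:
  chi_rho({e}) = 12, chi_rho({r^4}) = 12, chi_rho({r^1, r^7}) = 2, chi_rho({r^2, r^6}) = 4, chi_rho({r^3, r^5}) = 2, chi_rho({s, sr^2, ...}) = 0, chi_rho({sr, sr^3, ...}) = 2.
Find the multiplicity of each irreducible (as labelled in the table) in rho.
Multiplicities: chi_1: 3, chi_2: 2, chi_3: 1, chi_4: 2, chi_5: 0, chi_6: 2, chi_7: 0.

Derivation: Use <chi_rho, chi> = (1/|G|) sum_C |C| * chi_rho(C) * conj(chi(C)) with |G| = 16 for each irreducible chi in the table:
  <chi_rho, chi_1> = (1/16)[1*(12)*conj(1) + 1*(12)*conj(1) + 2*(2)*conj(1) + 2*(4)*conj(1) + 2*(2)*conj(1) + 4*(0)*conj(1) + 4*(2)*conj(1)]
      = (1/16)[(12) + (12) + (4) + (8) + (4) + (0) + (8)] = 48/16 = 3
  <chi_rho, chi_2> = (1/16)[1*(12)*conj(1) + 1*(12)*conj(1) + 2*(2)*conj(1) + 2*(4)*conj(1) + 2*(2)*conj(1) + 4*(0)*conj(-1) + 4*(2)*conj(-1)]
      = (1/16)[(12) + (12) + (4) + (8) + (4) + (0) + (-8)] = 32/16 = 2
  <chi_rho, chi_3> = (1/16)[1*(12)*conj(1) + 1*(12)*conj(1) + 2*(2)*conj(-1) + 2*(4)*conj(1) + 2*(2)*conj(-1) + 4*(0)*conj(1) + 4*(2)*conj(-1)]
      = (1/16)[(12) + (12) + (-4) + (8) + (-4) + (0) + (-8)] = 16/16 = 1
  <chi_rho, chi_4> = (1/16)[1*(12)*conj(1) + 1*(12)*conj(1) + 2*(2)*conj(-1) + 2*(4)*conj(1) + 2*(2)*conj(-1) + 4*(0)*conj(-1) + 4*(2)*conj(1)]
      = (1/16)[(12) + (12) + (-4) + (8) + (-4) + (0) + (8)] = 32/16 = 2
  <chi_rho, chi_5> = (1/16)[1*(12)*conj(2) + 1*(12)*conj(-2) + 2*(2)*conj(sqrt(2)) + 2*(4)*conj(0) + 2*(2)*conj(-sqrt(2)) + 4*(0)*conj(0) + 4*(2)*conj(0)]
      = (1/16)[(24) + (-24) + (4*sqrt(2)) + (0) + (-4*sqrt(2)) + (0) + (0)] = 0/16 = 0
  <chi_rho, chi_6> = (1/16)[1*(12)*conj(2) + 1*(12)*conj(2) + 2*(2)*conj(0) + 2*(4)*conj(-2) + 2*(2)*conj(0) + 4*(0)*conj(0) + 4*(2)*conj(0)]
      = (1/16)[(24) + (24) + (0) + (-16) + (0) + (0) + (0)] = 32/16 = 2
  <chi_rho, chi_7> = (1/16)[1*(12)*conj(2) + 1*(12)*conj(-2) + 2*(2)*conj(-sqrt(2)) + 2*(4)*conj(0) + 2*(2)*conj(sqrt(2)) + 4*(0)*conj(0) + 4*(2)*conj(0)]
      = (1/16)[(24) + (-24) + (-4*sqrt(2)) + (0) + (4*sqrt(2)) + (0) + (0)] = 0/16 = 0
Dimension check: dim(rho) = sum (mult * dim) = 3*1 + 2*1 + 1*1 + 2*1 + 0*2 + 2*2 + 0*2 = 12 = chi_rho(e) = 12.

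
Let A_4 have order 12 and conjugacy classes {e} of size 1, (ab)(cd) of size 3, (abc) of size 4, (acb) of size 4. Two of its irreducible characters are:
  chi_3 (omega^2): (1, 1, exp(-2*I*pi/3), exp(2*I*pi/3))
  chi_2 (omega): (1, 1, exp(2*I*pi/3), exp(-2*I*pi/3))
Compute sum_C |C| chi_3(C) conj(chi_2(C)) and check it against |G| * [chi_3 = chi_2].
Sum = 0; so <chi_3, chi_2> = 0 (distinct irreducibles are orthogonal).

Solution. Compute term by term over conjugacy classes (|C| * chi_3(C) * conj(chi_2(C))):
  1*(1)*conj(1) + 3*(1)*conj(1) + 4*(exp(-2*I*pi/3))*conj(exp(2*I*pi/3)) + 4*(exp(2*I*pi/3))*conj(exp(-2*I*pi/3))
  = (1) + (3) + (4*exp(2*I*pi/3)) + (4*exp(-2*I*pi/3))
  = 0.
(Exp terms are combined using exp(i*s)*conj(exp(i*t)) = exp(i*(s-t)), and sums of them are collapsed using the identity that for every m > 1 the m distinct m-th roots of unity sum to 0, e.g. 1 + exp(2*I*pi/3) + exp(-2*I*pi/3) = 0.)
Dividing by |G| = 12 gives 0/12 = 0, matching the row-orthogonality relation <chi_3, chi_2> = [chi_3 = chi_2].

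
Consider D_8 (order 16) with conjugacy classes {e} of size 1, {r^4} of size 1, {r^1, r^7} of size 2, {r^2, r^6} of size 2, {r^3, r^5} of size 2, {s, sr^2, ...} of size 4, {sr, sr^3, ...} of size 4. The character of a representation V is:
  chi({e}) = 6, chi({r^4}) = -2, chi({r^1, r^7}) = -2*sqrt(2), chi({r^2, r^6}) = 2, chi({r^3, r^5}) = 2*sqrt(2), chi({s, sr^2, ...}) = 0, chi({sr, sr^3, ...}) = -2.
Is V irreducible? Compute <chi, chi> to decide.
Not irreducible (reducible): <chi, chi> = 6 > 1.

Solution. <chi, chi> = (1/|G|) sum_C |C| * |chi(C)|^2 = (1/16)[1*|6|^2 + 1*|-2|^2 + 2*|-2*sqrt(2)|^2 + 2*|2|^2 + 2*|2*sqrt(2)|^2 + 4*|0|^2 + 4*|-2|^2]
  = (1/16)[(36) + (4) + (16) + (8) + (16) + (0) + (16)] = 96/16 = 6.
A character is irreducible iff <chi, chi> = 1, so this representation is reducible.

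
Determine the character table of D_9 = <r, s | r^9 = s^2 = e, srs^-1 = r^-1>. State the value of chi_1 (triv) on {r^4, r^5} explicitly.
Conjugacy classes: {e} of size 1, {r^1, r^8} of size 2, {r^2, r^7} of size 2, {r^3, r^6} of size 2, {r^4, r^5} of size 2, {s, sr, ..., sr^8} of size 9.
Character table:
  irrep \ class              {e} (size 1)  {r^1, r^8} (size 2)  {r^2, r^7} (size 2)  {r^3, r^6} (size 2)  {r^4, r^5} (size 2)  {s, sr, ..., sr^8} (size 9)
  chi_1 (triv)               1             1                    1                    1                    1                    1                          
  chi_2 (sign: r->1, s->-1)  1             1                    1                    1                    1                    -1                         
  chi_3 (2d, j=1)            2             2*cos(2*pi/9)        2*cos(4*pi/9)        -1                   -2*cos(pi/9)         0                          
  chi_4 (2d, j=2)            2             2*cos(4*pi/9)        -2*cos(pi/9)         -1                   2*cos(2*pi/9)        0                          
  chi_5 (2d, j=3)            2             -1                   -1                   2                    -1                   0                          
  chi_6 (2d, j=4)            2             -2*cos(pi/9)         2*cos(2*pi/9)        -1                   2*cos(4*pi/9)        0                          

Spot check: chi_1 (triv) on {r^4, r^5} = 1.

Why: D_9 has order 2*9 = 18 with 6 conjugacy classes, hence 6 irreducibles. Sum of squared dims 1 + 1 + 4 + 4 + 4 + 4 = 18 = |G|. Linear characters come from the abelianisation; the 2-dimensional irreps have character r^k -> 2*cos(2*pi*j*k/9), reflections -> 0.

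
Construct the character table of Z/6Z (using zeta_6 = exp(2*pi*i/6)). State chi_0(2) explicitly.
Character table of Z/6Z (irreps indexed chi_0,...,chi_5 with chi_k(m) = zeta_6^(k*m), zeta_6 = exp(2*pi*i/6)):
  irrep \ class  {0} (size 1)  {1} (size 1)    {2} (size 1)    {3} (size 1)  {4} (size 1)    {5} (size 1)  
  chi_0          1             1               1               1             1               1             
  chi_1          1             exp(I*pi/3)     exp(2*I*pi/3)   -1            exp(-2*I*pi/3)  exp(-I*pi/3)  
  chi_2          1             exp(2*I*pi/3)   exp(-2*I*pi/3)  1             exp(2*I*pi/3)   exp(-2*I*pi/3)
  chi_3          1             -1              1               -1            1               -1            
  chi_4          1             exp(-2*I*pi/3)  exp(2*I*pi/3)   1             exp(-2*I*pi/3)  exp(2*I*pi/3) 
  chi_5          1             exp(-I*pi/3)    exp(-2*I*pi/3)  -1            exp(2*I*pi/3)   exp(I*pi/3)   

Spot check: chi_0(2) = zeta_6^(0*2) = zeta_6^0 = 1.

Details: Z/6Z is abelian, so all 6 irreducible complex representations are 1-dimensional. They are given by chi_k(m) = zeta_6^(k*m) for k = 0,...,5. Row orthogonality: sum_m chi_k(m) conj(chi_l(m)) = 6 * [k = l].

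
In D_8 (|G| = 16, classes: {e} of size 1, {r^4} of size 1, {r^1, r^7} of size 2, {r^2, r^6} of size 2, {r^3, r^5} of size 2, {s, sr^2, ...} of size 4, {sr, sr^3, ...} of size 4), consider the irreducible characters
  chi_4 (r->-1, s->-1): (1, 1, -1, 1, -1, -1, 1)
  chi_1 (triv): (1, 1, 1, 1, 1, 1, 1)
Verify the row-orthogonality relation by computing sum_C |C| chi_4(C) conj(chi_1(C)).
Sum = 0; so <chi_4, chi_1> = 0 (distinct irreducibles are orthogonal).

Proof sketch: Compute term by term over conjugacy classes (|C| * chi_4(C) * conj(chi_1(C))):
  1*(1)*conj(1) + 1*(1)*conj(1) + 2*(-1)*conj(1) + 2*(1)*conj(1) + 2*(-1)*conj(1) + 4*(-1)*conj(1) + 4*(1)*conj(1)
  = (1) + (1) + (-2) + (2) + (-2) + (-4) + (4)
  = 0.
Dividing by |G| = 16 gives 0/16 = 0, matching the row-orthogonality relation <chi_4, chi_1> = [chi_4 = chi_1].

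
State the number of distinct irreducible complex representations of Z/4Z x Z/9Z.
36

Derivation: The number of irreducible complex representations of a finite group equals its number of conjugacy classes. Z/4Z x Z/9Z is abelian of order 36, so every element is its own conjugacy class: 36 classes, so Z/4Z x Z/9Z (order 36) has exactly 36 irreducible complex representations.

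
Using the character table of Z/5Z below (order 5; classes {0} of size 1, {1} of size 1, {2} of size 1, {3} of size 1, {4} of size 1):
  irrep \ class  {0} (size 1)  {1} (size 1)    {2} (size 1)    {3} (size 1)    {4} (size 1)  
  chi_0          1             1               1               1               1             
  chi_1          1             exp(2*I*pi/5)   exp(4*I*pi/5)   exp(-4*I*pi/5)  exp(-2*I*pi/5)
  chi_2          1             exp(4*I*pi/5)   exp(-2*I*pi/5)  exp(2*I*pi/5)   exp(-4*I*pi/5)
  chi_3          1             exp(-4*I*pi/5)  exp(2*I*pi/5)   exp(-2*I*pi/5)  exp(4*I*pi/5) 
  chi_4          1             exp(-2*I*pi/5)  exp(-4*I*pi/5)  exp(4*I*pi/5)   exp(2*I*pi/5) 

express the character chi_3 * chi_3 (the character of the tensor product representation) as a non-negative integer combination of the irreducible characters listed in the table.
chi_3 tensor chi_3 = chi_1 (all other irreducibles have multiplicity 0).

The character of a tensor product is the pointwise product (chi_3 * chi_3)(C) = chi_3(C) * chi_3(C):
  {0}: (1)*(1), {1}: (exp(-4*I*pi/5))*(exp(-4*I*pi/5)), {2}: (exp(2*I*pi/5))*(exp(2*I*pi/5)), {3}: (exp(-2*I*pi/5))*(exp(-2*I*pi/5)), {4}: (exp(4*I*pi/5))*(exp(4*I*pi/5))
so (chi_3 * chi_3) takes values
  {0} -> 1, {1} -> exp(2*I*pi/5), {2} -> exp(4*I*pi/5), {3} -> exp(-4*I*pi/5), {4} -> exp(-2*I*pi/5).
Now take the inner product of this character with each irreducible chi from the table, <chi_3*chi_3, chi> = (1/5) sum_C |C| (chi_3*chi_3)(C) conj(chi(C)):
  <chi_3*chi_3, chi_0> = (1/5)[1*(1)*conj(1) + 1*(exp(2*I*pi/5))*conj(1) + 1*(exp(4*I*pi/5))*conj(1) + 1*(exp(-4*I*pi/5))*conj(1) + 1*(exp(-2*I*pi/5))*conj(1)]
      = (1/5)[(1) + (exp(2*I*pi/5)) + (exp(4*I*pi/5)) + (exp(-4*I*pi/5)) + (exp(-2*I*pi/5))] = 0/5 = 0
  <chi_3*chi_3, chi_1> = (1/5)[1*(1)*conj(1) + 1*(exp(2*I*pi/5))*conj(exp(2*I*pi/5)) + 1*(exp(4*I*pi/5))*conj(exp(4*I*pi/5)) + 1*(exp(-4*I*pi/5))*conj(exp(-4*I*pi/5)) + 1*(exp(-2*I*pi/5))*conj(exp(-2*I*pi/5))]
      = (1/5)[(1) + (1) + (1) + (1) + (1)] = 5/5 = 1
  <chi_3*chi_3, chi_2> = (1/5)[1*(1)*conj(1) + 1*(exp(2*I*pi/5))*conj(exp(4*I*pi/5)) + 1*(exp(4*I*pi/5))*conj(exp(-2*I*pi/5)) + 1*(exp(-4*I*pi/5))*conj(exp(2*I*pi/5)) + 1*(exp(-2*I*pi/5))*conj(exp(-4*I*pi/5))]
      = (1/5)[(1) + (exp(-2*I*pi/5)) + (exp(-4*I*pi/5)) + (exp(4*I*pi/5)) + (exp(2*I*pi/5))] = 0/5 = 0
  <chi_3*chi_3, chi_3> = (1/5)[1*(1)*conj(1) + 1*(exp(2*I*pi/5))*conj(exp(-4*I*pi/5)) + 1*(exp(4*I*pi/5))*conj(exp(2*I*pi/5)) + 1*(exp(-4*I*pi/5))*conj(exp(-2*I*pi/5)) + 1*(exp(-2*I*pi/5))*conj(exp(4*I*pi/5))]
      = (1/5)[(1) + (exp(-4*I*pi/5)) + (exp(2*I*pi/5)) + (exp(-2*I*pi/5)) + (exp(4*I*pi/5))] = 0/5 = 0
  <chi_3*chi_3, chi_4> = (1/5)[1*(1)*conj(1) + 1*(exp(2*I*pi/5))*conj(exp(-2*I*pi/5)) + 1*(exp(4*I*pi/5))*conj(exp(-4*I*pi/5)) + 1*(exp(-4*I*pi/5))*conj(exp(4*I*pi/5)) + 1*(exp(-2*I*pi/5))*conj(exp(2*I*pi/5))]
      = (1/5)[(1) + (exp(4*I*pi/5)) + (exp(-2*I*pi/5)) + (exp(2*I*pi/5)) + (exp(-4*I*pi/5))] = 0/5 = 0
(Exp terms are combined using exp(i*s)*conj(exp(i*t)) = exp(i*(s-t)), and sums of them are collapsed using the identity that for every m > 1 the m distinct m-th roots of unity sum to 0, e.g. 1 + exp(2*I*pi/3) + exp(-2*I*pi/3) = 0.)
Hence the multiplicities are chi_1: 1. Dimension check: dim(chi_3)*dim(chi_3) = 1*1 = 1 and sum (mult * dim) = 1*1 = 1.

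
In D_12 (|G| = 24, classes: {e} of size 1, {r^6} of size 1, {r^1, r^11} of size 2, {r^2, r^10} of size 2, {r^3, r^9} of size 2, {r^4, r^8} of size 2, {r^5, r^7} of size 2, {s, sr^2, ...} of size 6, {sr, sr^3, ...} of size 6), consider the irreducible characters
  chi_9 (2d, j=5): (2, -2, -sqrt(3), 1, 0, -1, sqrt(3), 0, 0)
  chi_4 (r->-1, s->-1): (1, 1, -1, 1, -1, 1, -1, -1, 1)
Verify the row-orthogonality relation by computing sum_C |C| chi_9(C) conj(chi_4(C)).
Sum = 0; so <chi_9, chi_4> = 0 (distinct irreducibles are orthogonal).

Justification: Compute term by term over conjugacy classes (|C| * chi_9(C) * conj(chi_4(C))):
  1*(2)*conj(1) + 1*(-2)*conj(1) + 2*(-sqrt(3))*conj(-1) + 2*(1)*conj(1) + 2*(0)*conj(-1) + 2*(-1)*conj(1) + 2*(sqrt(3))*conj(-1) + 6*(0)*conj(-1) + 6*(0)*conj(1)
  = (2) + (-2) + (2*sqrt(3)) + (2) + (0) + (-2) + (-2*sqrt(3)) + (0) + (0)
  = 0.
Dividing by |G| = 24 gives 0/24 = 0, matching the row-orthogonality relation <chi_9, chi_4> = [chi_9 = chi_4].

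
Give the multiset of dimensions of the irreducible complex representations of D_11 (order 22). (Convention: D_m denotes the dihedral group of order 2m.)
Dimensions: 1, 1, 2, 2, 2, 2, 2

Proof sketch: There are 7 irreducibles (= number of conjugacy classes). Their dimensions d_i satisfy sum d_i^2 = |G| = 22: 1 + 1 + 4 + 4 + 4 + 4 + 4 = 22.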